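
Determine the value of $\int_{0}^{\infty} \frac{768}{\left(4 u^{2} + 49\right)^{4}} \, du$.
$\frac{60 \pi}{823543}$

Begin with the known result
$$J(a) = \int_{0}^{\infty} \frac{3}{a^{2} + u^{2}} \, du = \frac{3 \pi}{2 a}.$$

Differentiating under the integral sign with respect to $a$,
$$\frac{dJ}{da} = \int_{0}^{\infty} - \frac{6 a}{\left(a^{2} + u^{2}\right)^{2}} \, du = - \frac{3 \pi}{2 a^{2}},$$
so $\int_{0}^{\infty} \frac{3}{\left(a^{2} + u^{2}\right)^{2}} \, du = \frac{3 \pi}{4 a^{3}}$.

Repeating — each differentiation of $1/(u^2+a^2)^j$ produces $-2ja/(u^2+a^2)^{j+1}$ — and dividing through by $-2ja$ at each step yields, after $3$ differentiations in total,
$$\int_{0}^{\infty} \frac{3}{\left(a^{2} + u^{2}\right)^{4}} \, du = \frac{15 \pi}{32 a^{7}}.$$

Setting $a = \frac{7}{2}$:
$$I = \frac{60 \pi}{823543}.$$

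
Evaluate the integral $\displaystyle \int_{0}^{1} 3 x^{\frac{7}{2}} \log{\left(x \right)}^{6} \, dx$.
$\frac{10240}{177147}$

Begin with the known integral
$$J(a) = \int_{0}^{1} 3 x^{a} \, dx = \frac{3}{a + 1}.$$

Differentiating under the integral sign brings down a factor of $\ln x$:
$$\frac{dJ}{da} = \int_{0}^{1} 3 x^{a} \log{\left(x \right)} \, dx = - \frac{3}{\left(a + 1\right)^{2}}.$$

Repeating $6$ times in total — each differentiation brings down another $\ln x$ — gives
$$\frac{d^{6}J}{da^{6}} = \int_{0}^{1} 3 x^{a} \log{\left(x \right)}^{6} \, dx = \frac{2160}{\left(a + 1\right)^{7}},$$
and the integrand here is exactly the target integrand, so $I = \frac{2160}{\left(a + 1\right)^{7}}$.

Setting $a = \frac{7}{2}$:
$$I = \frac{10240}{177147}.$$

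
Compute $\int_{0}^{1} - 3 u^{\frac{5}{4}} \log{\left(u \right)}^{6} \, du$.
$- \frac{1310720}{177147}$

Start from the elementary integral
$$J(a) = \int_{0}^{1} - 3 u^{a} \, du = - \frac{3}{a + 1}.$$

Differentiating under the integral sign brings down a factor of $\ln u$:
$$\frac{dJ}{da} = \int_{0}^{1} - 3 u^{a} \log{\left(u \right)} \, du = \frac{3}{\left(a + 1\right)^{2}}.$$

Repeating $6$ times in total — each differentiation brings down another $\ln u$ — gives
$$\frac{d^{6}J}{da^{6}} = \int_{0}^{1} - 3 u^{a} \log{\left(u \right)}^{6} \, du = - \frac{2160}{\left(a + 1\right)^{7}},$$
and the integrand here is exactly the target integrand, so $I = - \frac{2160}{\left(a + 1\right)^{7}}$.

Setting $a = \frac{5}{4}$:
$$I = - \frac{1310720}{177147}.$$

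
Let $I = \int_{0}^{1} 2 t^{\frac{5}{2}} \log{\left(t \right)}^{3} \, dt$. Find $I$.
$- \frac{192}{2401}$

Consider the simpler parametrised integral
$$J(a) = \int_{0}^{1} 2 t^{a} \, dt = \frac{2}{a + 1}.$$

Differentiating under the integral sign brings down a factor of $\ln t$:
$$\frac{dJ}{da} = \int_{0}^{1} 2 t^{a} \log{\left(t \right)} \, dt = - \frac{2}{\left(a + 1\right)^{2}}.$$

Repeating $3$ times in total — each differentiation brings down another $\ln t$ — gives
$$\frac{d^{3}J}{da^{3}} = \int_{0}^{1} 2 t^{a} \log{\left(t \right)}^{3} \, dt = - \frac{12}{\left(a + 1\right)^{4}},$$
and the integrand here is exactly the target integrand, so $I = - \frac{12}{\left(a + 1\right)^{4}}$.

Setting $a = \frac{5}{2}$:
$$I = - \frac{192}{2401}.$$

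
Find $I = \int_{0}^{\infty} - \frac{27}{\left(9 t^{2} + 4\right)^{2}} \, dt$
$- \frac{9 \pi}{32}$

Recall the elementary integral
$$J(a) = \int_{0}^{\infty} - \frac{1}{3 \left(a^{2} + t^{2}\right)} \, dt = - \frac{\pi}{6 a}.$$

Differentiating under the integral sign with respect to $a$,
$$\frac{dJ}{da} = \int_{0}^{\infty} \frac{2 a}{3 \left(a^{2} + t^{2}\right)^{2}} \, dt = \frac{\pi}{6 a^{2}},$$
so $\int_{0}^{\infty} - \frac{1}{3 \left(a^{2} + t^{2}\right)^{2}} \, dt = - \frac{\pi}{12 a^{3}}$.

Setting $a = \frac{2}{3}$:
$$I = - \frac{9 \pi}{32}.$$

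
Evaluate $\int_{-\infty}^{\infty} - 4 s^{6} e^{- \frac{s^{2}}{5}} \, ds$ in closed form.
$- \frac{1875 \sqrt{5} \sqrt{\pi}}{2}$

Begin with the known integral
$$J(a) = \int_{-\infty}^{\infty} - 4 e^{- a s^{2}} \, ds = - \frac{4 \sqrt{\pi}}{\sqrt{a}}.$$

Differentiating under the integral sign brings down a factor of $(-s^2)$:
$$\frac{dJ}{da} = \int_{-\infty}^{\infty} 4 s^{2} e^{- a s^{2}} \, ds = \frac{2 \sqrt{\pi}}{a^{\frac{3}{2}}}.$$

Repeating $3$ times in total — each differentiation brings down another $(-s^2)$ — gives
$$\frac{d^{3}J}{da^{3}} = \int_{-\infty}^{\infty} 4 s^{6} e^{- a s^{2}} \, ds = \frac{15 \sqrt{\pi}}{2 a^{\frac{7}{2}}},$$
and the integrand here is $(-1)^{3}$ times the target integrand, so $I = (-1)^{3}\,\frac{d^{3}J}{da^{3}} = - \frac{15 \sqrt{\pi}}{2 a^{\frac{7}{2}}}$.

Setting $a = \frac{1}{5}$:
$$I = - \frac{1875 \sqrt{5} \sqrt{\pi}}{2}.$$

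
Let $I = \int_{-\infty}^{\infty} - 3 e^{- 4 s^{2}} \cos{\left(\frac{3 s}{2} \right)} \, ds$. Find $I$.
$- \frac{3 \sqrt{\pi}}{2 e^{\frac{9}{64}}}$

Define $I(b) = \int_{-\infty}^{\infty} - 3 e^{- 4 s^{2}} \cos{\left(b s \right)} \, ds$.

Differentiating under the integral sign,
$$I'(b) = \int_{-\infty}^{\infty} 3 s e^{- 4 s^{2}} \sin{\left(b s \right)} \, ds.$$

Integrate $\int_{-\infty}^{\infty} s \sin(b s)\, e^{- 4 s^{2}}\, ds$ by parts with $u = \sin(b s)$ and $dv = s\, e^{- 4 s^{2}}\, ds$, giving $v = - \frac{e^{- 4 s^{2}}}{8}$. The boundary term vanishes and
$$\int_{-\infty}^{\infty} s \sin(b s)\, e^{- 4 s^{2}}\, ds = \frac{b}{8} \int_{-\infty}^{\infty} \cos(b s)\, e^{- 4 s^{2}}\, ds,$$
so $I'(b) = - \frac{b}{8}\, I(b)$.

This is a separable first-order ODE; solving with the initial condition $I(0) = \int_{-\infty}^{\infty} - 3 e^{- 4 s^{2}}\,ds = - \frac{3 \sqrt{\pi}}{2}$ gives
$$I(b) = - \frac{3 \sqrt{\pi} e^{- \frac{b^{2}}{16}}}{2}.$$

Setting $b = \frac{3}{2}$:
$$I = - \frac{3 \sqrt{\pi}}{2 e^{\frac{9}{64}}}.$$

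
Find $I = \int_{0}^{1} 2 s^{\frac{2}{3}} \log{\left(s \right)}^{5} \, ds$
$- \frac{34992}{3125}$

Start from the elementary integral
$$J(a) = \int_{0}^{1} 2 s^{a} \, ds = \frac{2}{a + 1}.$$

Differentiating under the integral sign brings down a factor of $\ln s$:
$$\frac{dJ}{da} = \int_{0}^{1} 2 s^{a} \log{\left(s \right)} \, ds = - \frac{2}{\left(a + 1\right)^{2}}.$$

Repeating $5$ times in total — each differentiation brings down another $\ln s$ — gives
$$\frac{d^{5}J}{da^{5}} = \int_{0}^{1} 2 s^{a} \log{\left(s \right)}^{5} \, ds = - \frac{240}{\left(a + 1\right)^{6}},$$
and the integrand here is exactly the target integrand, so $I = - \frac{240}{\left(a + 1\right)^{6}}$.

Setting $a = \frac{2}{3}$:
$$I = - \frac{34992}{3125}.$$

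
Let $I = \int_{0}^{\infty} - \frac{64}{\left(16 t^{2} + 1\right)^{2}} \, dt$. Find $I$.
$- 4 \pi$

Recall the elementary integral
$$J(a) = \int_{0}^{\infty} - \frac{1}{4 \left(a^{2} + t^{2}\right)} \, dt = - \frac{\pi}{8 a}.$$

Differentiating under the integral sign with respect to $a$,
$$\frac{dJ}{da} = \int_{0}^{\infty} \frac{a}{2 \left(a^{2} + t^{2}\right)^{2}} \, dt = \frac{\pi}{8 a^{2}},$$
so $\int_{0}^{\infty} - \frac{1}{4 \left(a^{2} + t^{2}\right)^{2}} \, dt = - \frac{\pi}{16 a^{3}}$.

Setting $a = \frac{1}{4}$:
$$I = - 4 \pi.$$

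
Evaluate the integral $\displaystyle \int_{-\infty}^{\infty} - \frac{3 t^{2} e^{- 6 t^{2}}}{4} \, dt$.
$- \frac{\sqrt{6} \sqrt{\pi}}{96}$

Start from the elementary integral
$$J(a) = \int_{-\infty}^{\infty} - \frac{3 e^{- a t^{2}}}{4} \, dt = - \frac{3 \sqrt{\pi}}{4 \sqrt{a}}.$$

Differentiating under the integral sign brings down a factor of $(-t^2)$:
$$\frac{dJ}{da} = \int_{-\infty}^{\infty} \frac{3 t^{2} e^{- a t^{2}}}{4} \, dt = \frac{3 \sqrt{\pi}}{8 a^{\frac{3}{2}}}.$$

The integral on the left is $-I$, so $I = - \frac{3 \sqrt{\pi}}{8 a^{\frac{3}{2}}}$.

Setting $a = 6$:
$$I = - \frac{\sqrt{6} \sqrt{\pi}}{96}.$$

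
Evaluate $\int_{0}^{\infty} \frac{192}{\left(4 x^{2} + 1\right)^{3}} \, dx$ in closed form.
$18 \pi$

Recall the elementary integral
$$J(a) = \int_{0}^{\infty} \frac{3}{a^{2} + x^{2}} \, dx = \frac{3 \pi}{2 a}.$$

Differentiating under the integral sign with respect to $a$,
$$\frac{dJ}{da} = \int_{0}^{\infty} - \frac{6 a}{\left(a^{2} + x^{2}\right)^{2}} \, dx = - \frac{3 \pi}{2 a^{2}},$$
so $\int_{0}^{\infty} \frac{3}{\left(a^{2} + x^{2}\right)^{2}} \, dx = \frac{3 \pi}{4 a^{3}}$.

Repeating — each differentiation of $1/(x^2+a^2)^j$ produces $-2ja/(x^2+a^2)^{j+1}$ — and dividing through by $-2ja$ at each step yields, after $2$ differentiations in total,
$$\int_{0}^{\infty} \frac{3}{\left(a^{2} + x^{2}\right)^{3}} \, dx = \frac{9 \pi}{16 a^{5}}.$$

Setting $a = \frac{1}{2}$:
$$I = 18 \pi.$$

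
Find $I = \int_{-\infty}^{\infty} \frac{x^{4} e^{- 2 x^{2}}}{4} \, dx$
$\frac{3 \sqrt{2} \sqrt{\pi}}{128}$

Consider the simpler parametrised integral
$$J(a) = \int_{-\infty}^{\infty} \frac{e^{- a x^{2}}}{4} \, dx = \frac{\sqrt{\pi}}{4 \sqrt{a}}.$$

Differentiating under the integral sign brings down a factor of $(-x^2)$:
$$\frac{dJ}{da} = \int_{-\infty}^{\infty} - \frac{x^{2} e^{- a x^{2}}}{4} \, dx = - \frac{\sqrt{\pi}}{8 a^{\frac{3}{2}}}.$$

Repeating twice in total — each differentiation brings down another $(-x^2)$ — gives
$$\frac{d^{2}J}{da^{2}} = \int_{-\infty}^{\infty} \frac{x^{4} e^{- a x^{2}}}{4} \, dx = \frac{3 \sqrt{\pi}}{16 a^{\frac{5}{2}}},$$
and the integrand here is exactly the target integrand, so $I = \frac{3 \sqrt{\pi}}{16 a^{\frac{5}{2}}}$.

Setting $a = 2$:
$$I = \frac{3 \sqrt{2} \sqrt{\pi}}{128}.$$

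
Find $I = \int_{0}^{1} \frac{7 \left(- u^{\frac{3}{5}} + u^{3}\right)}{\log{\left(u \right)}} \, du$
$- \log{\left(\frac{128}{78125} \right)}$

Consider the one-parameter family: let $I(a) = \int_{0}^{1} \frac{7 \left(u^{3} - u^{a}\right)}{\log{\left(u \right)}} \, du$.

Since $\dfrac{\partial}{\partial a}\,u^{a} = u^{a} \ln u$, the $\ln u$ in the denominator cancels and
$$\frac{dI}{da} = \int_{0}^{1} -7 u^{a} \, du = -7 \left[\frac{u^{a+1}}{a+1}\right]_0^1 = - \frac{7}{a + 1}.$$

Integrating with respect to $a$ gives $I(a) = - \log{\left(\frac{\left(a + 1\right)^{7}}{16384} \right)} + C$.

At $a = 3$ the integrand is identically $0$, so $I(3) = 0$. The closed form gives $0$, hence $C = 0$.

Setting $a = \frac{3}{5}$:
$$I = - \log{\left(\frac{128}{78125} \right)}.$$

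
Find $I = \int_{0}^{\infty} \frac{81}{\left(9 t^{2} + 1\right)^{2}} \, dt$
$\frac{27 \pi}{4}$

Begin with the known result
$$J(a) = \int_{0}^{\infty} \frac{1}{a^{2} + t^{2}} \, dt = \frac{\pi}{2 a}.$$

Differentiating under the integral sign with respect to $a$,
$$\frac{dJ}{da} = \int_{0}^{\infty} - \frac{2 a}{\left(a^{2} + t^{2}\right)^{2}} \, dt = - \frac{\pi}{2 a^{2}},$$
so $\int_{0}^{\infty} \frac{1}{\left(a^{2} + t^{2}\right)^{2}} \, dt = \frac{\pi}{4 a^{3}}$.

Setting $a = \frac{1}{3}$:
$$I = \frac{27 \pi}{4}.$$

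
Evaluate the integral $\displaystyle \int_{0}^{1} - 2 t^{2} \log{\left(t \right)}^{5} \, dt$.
$\frac{80}{243}$

Start from the elementary integral
$$J(a) = \int_{0}^{1} - 2 t^{a} \, dt = - \frac{2}{a + 1}.$$

Differentiating under the integral sign brings down a factor of $\ln t$:
$$\frac{dJ}{da} = \int_{0}^{1} - 2 t^{a} \log{\left(t \right)} \, dt = \frac{2}{\left(a + 1\right)^{2}}.$$

Repeating $5$ times in total — each differentiation brings down another $\ln t$ — gives
$$\frac{d^{5}J}{da^{5}} = \int_{0}^{1} - 2 t^{a} \log{\left(t \right)}^{5} \, dt = \frac{240}{\left(a + 1\right)^{6}},$$
and the integrand here is exactly the target integrand, so $I = \frac{240}{\left(a + 1\right)^{6}}$.

Setting $a = 2$:
$$I = \frac{80}{243}.$$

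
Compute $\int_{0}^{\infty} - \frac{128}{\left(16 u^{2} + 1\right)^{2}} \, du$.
$- 8 \pi$

Start from the standard arctangent integral
$$J(a) = \int_{0}^{\infty} - \frac{1}{2 \left(a^{2} + u^{2}\right)} \, du = - \frac{\pi}{4 a}.$$

Differentiating under the integral sign with respect to $a$,
$$\frac{dJ}{da} = \int_{0}^{\infty} \frac{a}{\left(a^{2} + u^{2}\right)^{2}} \, du = \frac{\pi}{4 a^{2}},$$
so $\int_{0}^{\infty} - \frac{1}{2 \left(a^{2} + u^{2}\right)^{2}} \, du = - \frac{\pi}{8 a^{3}}$.

Setting $a = \frac{1}{4}$:
$$I = - 8 \pi.$$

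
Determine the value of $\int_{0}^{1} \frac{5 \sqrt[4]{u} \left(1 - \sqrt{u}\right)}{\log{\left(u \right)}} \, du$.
$- \log{\left(\frac{16807}{3125} \right)}$

Introduce a parameter $a$ in the exponent: let $I(a) = \int_{0}^{1} \frac{5 \left(\sqrt[4]{u} - u^{a}\right)}{\log{\left(u \right)}} \, du$.

Since $\dfrac{\partial}{\partial a}\,u^{a} = u^{a} \ln u$, the $\ln u$ in the denominator cancels and
$$\frac{dI}{da} = \int_{0}^{1} -5 u^{a} \, du = -5 \left[\frac{u^{a+1}}{a+1}\right]_0^1 = - \frac{5}{a + 1}.$$

Integrating with respect to $a$ gives $I(a) = - \log{\left(\frac{1024 \left(a + 1\right)^{5}}{3125} \right)} + C$.

At $a = \frac{1}{4}$ the integrand is identically $0$, so $I(\frac{1}{4}) = 0$. The closed form gives $0$, hence $C = 0$.

Setting $a = \frac{3}{4}$:
$$I = - \log{\left(\frac{16807}{3125} \right)}.$$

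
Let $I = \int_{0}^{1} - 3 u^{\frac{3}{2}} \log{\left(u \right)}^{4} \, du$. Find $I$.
$- \frac{2304}{3125}$

Begin with the known integral
$$J(a) = \int_{0}^{1} - 3 u^{a} \, du = - \frac{3}{a + 1}.$$

Differentiating under the integral sign brings down a factor of $\ln u$:
$$\frac{dJ}{da} = \int_{0}^{1} - 3 u^{a} \log{\left(u \right)} \, du = \frac{3}{\left(a + 1\right)^{2}}.$$

Repeating $4$ times in total — each differentiation brings down another $\ln u$ — gives
$$\frac{d^{4}J}{da^{4}} = \int_{0}^{1} - 3 u^{a} \log{\left(u \right)}^{4} \, du = - \frac{72}{\left(a + 1\right)^{5}},$$
and the integrand here is exactly the target integrand, so $I = - \frac{72}{\left(a + 1\right)^{5}}$.

Setting $a = \frac{3}{2}$:
$$I = - \frac{2304}{3125}.$$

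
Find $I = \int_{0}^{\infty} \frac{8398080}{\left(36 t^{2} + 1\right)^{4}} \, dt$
$218700 \pi$

Start from the standard arctangent integral
$$J(a) = \int_{0}^{\infty} \frac{5}{a^{2} + t^{2}} \, dt = \frac{5 \pi}{2 a}.$$

Differentiating under the integral sign with respect to $a$,
$$\frac{dJ}{da} = \int_{0}^{\infty} - \frac{10 a}{\left(a^{2} + t^{2}\right)^{2}} \, dt = - \frac{5 \pi}{2 a^{2}},$$
so $\int_{0}^{\infty} \frac{5}{\left(a^{2} + t^{2}\right)^{2}} \, dt = \frac{5 \pi}{4 a^{3}}$.

Repeating — each differentiation of $1/(t^2+a^2)^j$ produces $-2ja/(t^2+a^2)^{j+1}$ — and dividing through by $-2ja$ at each step yields, after $3$ differentiations in total,
$$\int_{0}^{\infty} \frac{5}{\left(a^{2} + t^{2}\right)^{4}} \, dt = \frac{25 \pi}{32 a^{7}}.$$

Setting $a = \frac{1}{6}$:
$$I = 218700 \pi.$$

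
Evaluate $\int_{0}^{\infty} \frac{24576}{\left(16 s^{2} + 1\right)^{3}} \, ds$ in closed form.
$1152 \pi$

Begin with the known result
$$J(a) = \int_{0}^{\infty} \frac{6}{a^{2} + s^{2}} \, ds = \frac{3 \pi}{a}.$$

Differentiating under the integral sign with respect to $a$,
$$\frac{dJ}{da} = \int_{0}^{\infty} - \frac{12 a}{\left(a^{2} + s^{2}\right)^{2}} \, ds = - \frac{3 \pi}{a^{2}},$$
so $\int_{0}^{\infty} \frac{6}{\left(a^{2} + s^{2}\right)^{2}} \, ds = \frac{3 \pi}{2 a^{3}}$.

Repeating — each differentiation of $1/(s^2+a^2)^j$ produces $-2ja/(s^2+a^2)^{j+1}$ — and dividing through by $-2ja$ at each step yields, after $2$ differentiations in total,
$$\int_{0}^{\infty} \frac{6}{\left(a^{2} + s^{2}\right)^{3}} \, ds = \frac{9 \pi}{8 a^{5}}.$$

Setting $a = \frac{1}{4}$:
$$I = 1152 \pi.$$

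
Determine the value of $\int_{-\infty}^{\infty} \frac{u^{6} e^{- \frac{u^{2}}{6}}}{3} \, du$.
$135 \sqrt{6} \sqrt{\pi}$

Start from the elementary integral
$$J(a) = \int_{-\infty}^{\infty} \frac{e^{- a u^{2}}}{3} \, du = \frac{\sqrt{\pi}}{3 \sqrt{a}}.$$

Differentiating under the integral sign brings down a factor of $(-u^2)$:
$$\frac{dJ}{da} = \int_{-\infty}^{\infty} - \frac{u^{2} e^{- a u^{2}}}{3} \, du = - \frac{\sqrt{\pi}}{6 a^{\frac{3}{2}}}.$$

Repeating $3$ times in total — each differentiation brings down another $(-u^2)$ — gives
$$\frac{d^{3}J}{da^{3}} = \int_{-\infty}^{\infty} - \frac{u^{6} e^{- a u^{2}}}{3} \, du = - \frac{5 \sqrt{\pi}}{8 a^{\frac{7}{2}}},$$
and the integrand here is $(-1)^{3}$ times the target integrand, so $I = (-1)^{3}\,\frac{d^{3}J}{da^{3}} = \frac{5 \sqrt{\pi}}{8 a^{\frac{7}{2}}}$.

Setting $a = \frac{1}{6}$:
$$I = 135 \sqrt{6} \sqrt{\pi}.$$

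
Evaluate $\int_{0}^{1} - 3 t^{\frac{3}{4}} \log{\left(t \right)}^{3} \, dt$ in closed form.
$\frac{4608}{2401}$

Start from the elementary integral
$$J(a) = \int_{0}^{1} - 3 t^{a} \, dt = - \frac{3}{a + 1}.$$

Differentiating under the integral sign brings down a factor of $\ln t$:
$$\frac{dJ}{da} = \int_{0}^{1} - 3 t^{a} \log{\left(t \right)} \, dt = \frac{3}{\left(a + 1\right)^{2}}.$$

Repeating $3$ times in total — each differentiation brings down another $\ln t$ — gives
$$\frac{d^{3}J}{da^{3}} = \int_{0}^{1} - 3 t^{a} \log{\left(t \right)}^{3} \, dt = \frac{18}{\left(a + 1\right)^{4}},$$
and the integrand here is exactly the target integrand, so $I = \frac{18}{\left(a + 1\right)^{4}}$.

Setting $a = \frac{3}{4}$:
$$I = \frac{4608}{2401}.$$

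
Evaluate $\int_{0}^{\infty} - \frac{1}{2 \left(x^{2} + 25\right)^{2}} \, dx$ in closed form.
$- \frac{\pi}{1000}$

Begin with the known result
$$J(a) = \int_{0}^{\infty} - \frac{1}{2 \left(a^{2} + x^{2}\right)} \, dx = - \frac{\pi}{4 a}.$$

Differentiating under the integral sign with respect to $a$,
$$\frac{dJ}{da} = \int_{0}^{\infty} \frac{a}{\left(a^{2} + x^{2}\right)^{2}} \, dx = \frac{\pi}{4 a^{2}},$$
so $\int_{0}^{\infty} - \frac{1}{2 \left(a^{2} + x^{2}\right)^{2}} \, dx = - \frac{\pi}{8 a^{3}}$.

Setting $a = 5$:
$$I = - \frac{\pi}{1000}.$$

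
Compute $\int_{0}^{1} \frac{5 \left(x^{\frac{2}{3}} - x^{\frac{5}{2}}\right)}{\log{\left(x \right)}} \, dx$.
$- \log{\left(\frac{4084101}{100000} \right)}$

Replace the exponent $\frac{5}{2}$ by a parameter $a$: let $I(a) = \int_{0}^{1} \frac{5 \left(x^{\frac{2}{3}} - x^{a}\right)}{\log{\left(x \right)}} \, dx$.

Since $\dfrac{\partial}{\partial a}\,x^{a} = x^{a} \ln x$, the $\ln x$ in the denominator cancels and
$$\frac{dI}{da} = \int_{0}^{1} -5 x^{a} \, dx = -5 \left[\frac{x^{a+1}}{a+1}\right]_0^1 = - \frac{5}{a + 1}.$$

Integrating with respect to $a$ gives $I(a) = - \log{\left(\frac{243 \left(a + 1\right)^{5}}{3125} \right)} + C$.

At $a = \frac{2}{3}$ the integrand is identically $0$, so $I(\frac{2}{3}) = 0$. The closed form gives $0$, hence $C = 0$.

Setting $a = \frac{5}{2}$:
$$I = - \log{\left(\frac{4084101}{100000} \right)}.$$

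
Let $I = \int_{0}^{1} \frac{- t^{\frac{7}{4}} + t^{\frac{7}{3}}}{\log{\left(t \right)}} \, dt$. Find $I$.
$- \log{\left(33 \right)} + \log{\left(40 \right)}$

Introduce a parameter $a$ in the exponent: let $I(a) = \int_{0}^{1} \frac{t^{\frac{7}{3}} - t^{a}}{\log{\left(t \right)}} \, dt$.

Since $\dfrac{\partial}{\partial a}\,t^{a} = t^{a} \ln t$, the $\ln t$ in the denominator cancels and
$$\frac{dI}{da} = \int_{0}^{1} -1 t^{a} \, dt = -1 \left[\frac{t^{a+1}}{a+1}\right]_0^1 = - \frac{1}{a + 1}.$$

Integrating with respect to $a$ gives $I(a) = - \log{\left(\frac{3 a}{10} + \frac{3}{10} \right)} + C$.

At $a = \frac{7}{3}$ the integrand is identically $0$, so $I(\frac{7}{3}) = 0$. The closed form gives $0$, hence $C = 0$.

Setting $a = \frac{7}{4}$:
$$I = - \log{\left(33 \right)} + \log{\left(40 \right)}.$$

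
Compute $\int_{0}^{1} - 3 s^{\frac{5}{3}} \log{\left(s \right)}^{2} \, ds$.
$- \frac{81}{256}$

Begin with the known integral
$$J(a) = \int_{0}^{1} - 3 s^{a} \, ds = - \frac{3}{a + 1}.$$

Differentiating under the integral sign brings down a factor of $\ln s$:
$$\frac{dJ}{da} = \int_{0}^{1} - 3 s^{a} \log{\left(s \right)} \, ds = \frac{3}{\left(a + 1\right)^{2}}.$$

Repeating twice in total — each differentiation brings down another $\ln s$ — gives
$$\frac{d^{2}J}{da^{2}} = \int_{0}^{1} - 3 s^{a} \log{\left(s \right)}^{2} \, ds = - \frac{6}{\left(a + 1\right)^{3}},$$
and the integrand here is exactly the target integrand, so $I = - \frac{6}{\left(a + 1\right)^{3}}$.

Setting $a = \frac{5}{3}$:
$$I = - \frac{81}{256}.$$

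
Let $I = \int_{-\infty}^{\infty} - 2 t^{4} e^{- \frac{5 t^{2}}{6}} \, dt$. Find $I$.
$- \frac{54 \sqrt{30} \sqrt{\pi}}{125}$

Consider the simpler parametrised integral
$$J(a) = \int_{-\infty}^{\infty} - 2 e^{- a t^{2}} \, dt = - \frac{2 \sqrt{\pi}}{\sqrt{a}}.$$

Differentiating under the integral sign brings down a factor of $(-t^2)$:
$$\frac{dJ}{da} = \int_{-\infty}^{\infty} 2 t^{2} e^{- a t^{2}} \, dt = \frac{\sqrt{\pi}}{a^{\frac{3}{2}}}.$$

Repeating twice in total — each differentiation brings down another $(-t^2)$ — gives
$$\frac{d^{2}J}{da^{2}} = \int_{-\infty}^{\infty} - 2 t^{4} e^{- a t^{2}} \, dt = - \frac{3 \sqrt{\pi}}{2 a^{\frac{5}{2}}},$$
and the integrand here is exactly the target integrand, so $I = - \frac{3 \sqrt{\pi}}{2 a^{\frac{5}{2}}}$.

Setting $a = \frac{5}{6}$:
$$I = - \frac{54 \sqrt{30} \sqrt{\pi}}{125}.$$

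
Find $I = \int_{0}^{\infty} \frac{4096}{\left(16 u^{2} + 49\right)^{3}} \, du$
$\frac{192 \pi}{16807}$

Recall the elementary integral
$$J(a) = \int_{0}^{\infty} \frac{1}{a^{2} + u^{2}} \, du = \frac{\pi}{2 a}.$$

Differentiating under the integral sign with respect to $a$,
$$\frac{dJ}{da} = \int_{0}^{\infty} - \frac{2 a}{\left(a^{2} + u^{2}\right)^{2}} \, du = - \frac{\pi}{2 a^{2}},$$
so $\int_{0}^{\infty} \frac{1}{\left(a^{2} + u^{2}\right)^{2}} \, du = \frac{\pi}{4 a^{3}}$.

Repeating — each differentiation of $1/(u^2+a^2)^j$ produces $-2ja/(u^2+a^2)^{j+1}$ — and dividing through by $-2ja$ at each step yields, after $2$ differentiations in total,
$$\int_{0}^{\infty} \frac{1}{\left(a^{2} + u^{2}\right)^{3}} \, du = \frac{3 \pi}{16 a^{5}}.$$

Setting $a = \frac{7}{4}$:
$$I = \frac{192 \pi}{16807}.$$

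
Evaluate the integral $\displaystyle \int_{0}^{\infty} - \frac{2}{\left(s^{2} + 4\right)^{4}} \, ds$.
$- \frac{5 \pi}{2048}$

Begin with the known result
$$J(a) = \int_{0}^{\infty} - \frac{2}{a^{2} + s^{2}} \, ds = - \frac{\pi}{a}.$$

Differentiating under the integral sign with respect to $a$,
$$\frac{dJ}{da} = \int_{0}^{\infty} \frac{4 a}{\left(a^{2} + s^{2}\right)^{2}} \, ds = \frac{\pi}{a^{2}},$$
so $\int_{0}^{\infty} - \frac{2}{\left(a^{2} + s^{2}\right)^{2}} \, ds = - \frac{\pi}{2 a^{3}}$.

Repeating — each differentiation of $1/(s^2+a^2)^j$ produces $-2ja/(s^2+a^2)^{j+1}$ — and dividing through by $-2ja$ at each step yields, after $3$ differentiations in total,
$$\int_{0}^{\infty} - \frac{2}{\left(a^{2} + s^{2}\right)^{4}} \, ds = - \frac{5 \pi}{16 a^{7}}.$$

Setting $a = 2$:
$$I = - \frac{5 \pi}{2048}.$$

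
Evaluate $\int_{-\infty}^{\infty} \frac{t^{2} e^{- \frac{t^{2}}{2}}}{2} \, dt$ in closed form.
$\frac{\sqrt{2} \sqrt{\pi}}{2}$

Start from the elementary integral
$$J(a) = \int_{-\infty}^{\infty} \frac{e^{- a t^{2}}}{2} \, dt = \frac{\sqrt{\pi}}{2 \sqrt{a}}.$$

Differentiating under the integral sign brings down a factor of $(-t^2)$:
$$\frac{dJ}{da} = \int_{-\infty}^{\infty} - \frac{t^{2} e^{- a t^{2}}}{2} \, dt = - \frac{\sqrt{\pi}}{4 a^{\frac{3}{2}}}.$$

The integral on the left is $-I$, so $I = \frac{\sqrt{\pi}}{4 a^{\frac{3}{2}}}$.

Setting $a = \frac{1}{2}$:
$$I = \frac{\sqrt{2} \sqrt{\pi}}{2}.$$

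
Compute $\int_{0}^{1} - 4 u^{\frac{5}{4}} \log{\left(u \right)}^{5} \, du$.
$\frac{655360}{177147}$

Start from the elementary integral
$$J(a) = \int_{0}^{1} - 4 u^{a} \, du = - \frac{4}{a + 1}.$$

Differentiating under the integral sign brings down a factor of $\ln u$:
$$\frac{dJ}{da} = \int_{0}^{1} - 4 u^{a} \log{\left(u \right)} \, du = \frac{4}{\left(a + 1\right)^{2}}.$$

Repeating $5$ times in total — each differentiation brings down another $\ln u$ — gives
$$\frac{d^{5}J}{da^{5}} = \int_{0}^{1} - 4 u^{a} \log{\left(u \right)}^{5} \, du = \frac{480}{\left(a + 1\right)^{6}},$$
and the integrand here is exactly the target integrand, so $I = \frac{480}{\left(a + 1\right)^{6}}$.

Setting $a = \frac{5}{4}$:
$$I = \frac{655360}{177147}.$$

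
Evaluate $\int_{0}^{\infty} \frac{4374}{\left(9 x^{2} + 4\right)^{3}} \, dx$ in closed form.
$\frac{2187 \pi}{256}$

Start from the standard arctangent integral
$$J(a) = \int_{0}^{\infty} \frac{6}{a^{2} + x^{2}} \, dx = \frac{3 \pi}{a}.$$

Differentiating under the integral sign with respect to $a$,
$$\frac{dJ}{da} = \int_{0}^{\infty} - \frac{12 a}{\left(a^{2} + x^{2}\right)^{2}} \, dx = - \frac{3 \pi}{a^{2}},$$
so $\int_{0}^{\infty} \frac{6}{\left(a^{2} + x^{2}\right)^{2}} \, dx = \frac{3 \pi}{2 a^{3}}$.

Repeating — each differentiation of $1/(x^2+a^2)^j$ produces $-2ja/(x^2+a^2)^{j+1}$ — and dividing through by $-2ja$ at each step yields, after $2$ differentiations in total,
$$\int_{0}^{\infty} \frac{6}{\left(a^{2} + x^{2}\right)^{3}} \, dx = \frac{9 \pi}{8 a^{5}}.$$

Setting $a = \frac{2}{3}$:
$$I = \frac{2187 \pi}{256}.$$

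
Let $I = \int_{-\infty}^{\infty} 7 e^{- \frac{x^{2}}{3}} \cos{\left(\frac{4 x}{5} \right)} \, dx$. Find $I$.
$\frac{7 \sqrt{3} \sqrt{\pi}}{e^{\frac{12}{25}}}$

Define $I(b) = \int_{-\infty}^{\infty} 7 e^{- \frac{x^{2}}{3}} \cos{\left(b x \right)} \, dx$.

Differentiating under the integral sign,
$$I'(b) = \int_{-\infty}^{\infty} - 7 x e^{- \frac{x^{2}}{3}} \sin{\left(b x \right)} \, dx.$$

Integrate $\int_{-\infty}^{\infty} x \sin(b x)\, e^{- \frac{x^{2}}{3}}\, dx$ by parts with $u = \sin(b x)$ and $dv = x\, e^{- \frac{x^{2}}{3}}\, dx$, giving $v = - \frac{3 e^{- \frac{x^{2}}{3}}}{2}$. The boundary term vanishes and
$$\int_{-\infty}^{\infty} x \sin(b x)\, e^{- \frac{x^{2}}{3}}\, dx = \frac{3 b}{2} \int_{-\infty}^{\infty} \cos(b x)\, e^{- \frac{x^{2}}{3}}\, dx,$$
so $I'(b) = - \frac{3 b}{2}\, I(b)$.

This is a separable first-order ODE; solving with the initial condition $I(0) = \int_{-\infty}^{\infty} 7 e^{- \frac{x^{2}}{3}}\,dx = 7 \sqrt{3} \sqrt{\pi}$ gives
$$I(b) = 7 \sqrt{3} \sqrt{\pi} e^{- \frac{3 b^{2}}{4}}.$$

Setting $b = \frac{4}{5}$:
$$I = \frac{7 \sqrt{3} \sqrt{\pi}}{e^{\frac{12}{25}}}.$$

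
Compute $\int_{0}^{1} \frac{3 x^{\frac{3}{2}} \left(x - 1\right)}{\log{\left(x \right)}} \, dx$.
$\log{\left(\frac{343}{125} \right)}$

Replace the exponent $\frac{5}{2}$ by a parameter $a$: let $I(a) = \int_{0}^{1} \frac{3 \left(- x^{\frac{3}{2}} + x^{a}\right)}{\log{\left(x \right)}} \, dx$.

Since $\dfrac{\partial}{\partial a}\,x^{a} = x^{a} \ln x$, the $\ln x$ in the denominator cancels and
$$\frac{dI}{da} = \int_{0}^{1} 3 x^{a} \, dx = 3 \left[\frac{x^{a+1}}{a+1}\right]_0^1 = \frac{3}{a + 1}.$$

Integrating with respect to $a$ gives $I(a) = \log{\left(\frac{8 \left(a + 1\right)^{3}}{125} \right)} + C$.

At $a = \frac{3}{2}$ the integrand is identically $0$, so $I(\frac{3}{2}) = 0$. The closed form gives $0$, hence $C = 0$.

Setting $a = \frac{5}{2}$:
$$I = \log{\left(\frac{343}{125} \right)}.$$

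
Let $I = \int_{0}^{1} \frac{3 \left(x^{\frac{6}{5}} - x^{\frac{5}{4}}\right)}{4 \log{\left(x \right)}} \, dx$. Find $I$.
$\log{\left(\frac{2 \cdot 11^{\frac{3}{4}} \sqrt[4]{5} \sqrt{6}}{45} \right)}$

Introduce a parameter $a$ in the exponent: let $I(a) = \int_{0}^{1} \frac{3 \left(x^{\frac{6}{5}} - x^{a}\right)}{4 \log{\left(x \right)}} \, dx$.

Since $\dfrac{\partial}{\partial a}\,x^{a} = x^{a} \ln x$, the $\ln x$ in the denominator cancels and
$$\frac{dI}{da} = \int_{0}^{1} - \frac{3}{4} x^{a} \, dx = - \frac{3}{4} \left[\frac{x^{a+1}}{a+1}\right]_0^1 = - \frac{3}{4 a + 4}.$$

Integrating with respect to $a$ gives $I(a) = - \frac{3 \log{\left(a + 1 \right)}}{4} - \frac{3 \log{\left(5 \right)}}{4} + \frac{3 \log{\left(11 \right)}}{4} + C$.

At $a = \frac{6}{5}$ the integrand is identically $0$, so $I(\frac{6}{5}) = 0$. The closed form gives $0$, hence $C = 0$.

Setting $a = \frac{5}{4}$:
$$I = \log{\left(\frac{2 \cdot 11^{\frac{3}{4}} \sqrt[4]{5} \sqrt{6}}{45} \right)}.$$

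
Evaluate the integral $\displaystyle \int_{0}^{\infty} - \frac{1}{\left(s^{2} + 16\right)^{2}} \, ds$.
$- \frac{\pi}{256}$

Recall the elementary integral
$$J(a) = \int_{0}^{\infty} - \frac{1}{a^{2} + s^{2}} \, ds = - \frac{\pi}{2 a}.$$

Differentiating under the integral sign with respect to $a$,
$$\frac{dJ}{da} = \int_{0}^{\infty} \frac{2 a}{\left(a^{2} + s^{2}\right)^{2}} \, ds = \frac{\pi}{2 a^{2}},$$
so $\int_{0}^{\infty} - \frac{1}{\left(a^{2} + s^{2}\right)^{2}} \, ds = - \frac{\pi}{4 a^{3}}$.

Setting $a = 4$:
$$I = - \frac{\pi}{256}.$$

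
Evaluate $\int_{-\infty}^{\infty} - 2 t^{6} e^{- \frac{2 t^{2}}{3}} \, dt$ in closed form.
$- \frac{405 \sqrt{6} \sqrt{\pi}}{64}$

Consider the simpler parametrised integral
$$J(a) = \int_{-\infty}^{\infty} - 2 e^{- a t^{2}} \, dt = - \frac{2 \sqrt{\pi}}{\sqrt{a}}.$$

Differentiating under the integral sign brings down a factor of $(-t^2)$:
$$\frac{dJ}{da} = \int_{-\infty}^{\infty} 2 t^{2} e^{- a t^{2}} \, dt = \frac{\sqrt{\pi}}{a^{\frac{3}{2}}}.$$

Repeating $3$ times in total — each differentiation brings down another $(-t^2)$ — gives
$$\frac{d^{3}J}{da^{3}} = \int_{-\infty}^{\infty} 2 t^{6} e^{- a t^{2}} \, dt = \frac{15 \sqrt{\pi}}{4 a^{\frac{7}{2}}},$$
and the integrand here is $(-1)^{3}$ times the target integrand, so $I = (-1)^{3}\,\frac{d^{3}J}{da^{3}} = - \frac{15 \sqrt{\pi}}{4 a^{\frac{7}{2}}}$.

Setting $a = \frac{2}{3}$:
$$I = - \frac{405 \sqrt{6} \sqrt{\pi}}{64}.$$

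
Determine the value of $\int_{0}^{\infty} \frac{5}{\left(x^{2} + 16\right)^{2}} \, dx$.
$\frac{5 \pi}{256}$

Begin with the known result
$$J(a) = \int_{0}^{\infty} \frac{5}{a^{2} + x^{2}} \, dx = \frac{5 \pi}{2 a}.$$

Differentiating under the integral sign with respect to $a$,
$$\frac{dJ}{da} = \int_{0}^{\infty} - \frac{10 a}{\left(a^{2} + x^{2}\right)^{2}} \, dx = - \frac{5 \pi}{2 a^{2}},$$
so $\int_{0}^{\infty} \frac{5}{\left(a^{2} + x^{2}\right)^{2}} \, dx = \frac{5 \pi}{4 a^{3}}$.

Setting $a = 4$:
$$I = \frac{5 \pi}{256}.$$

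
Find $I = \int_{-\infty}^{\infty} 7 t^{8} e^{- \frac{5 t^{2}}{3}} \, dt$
$\frac{11907 \sqrt{15} \sqrt{\pi}}{10000}$

Consider the simpler parametrised integral
$$J(a) = \int_{-\infty}^{\infty} 7 e^{- a t^{2}} \, dt = \frac{7 \sqrt{\pi}}{\sqrt{a}}.$$

Differentiating under the integral sign brings down a factor of $(-t^2)$:
$$\frac{dJ}{da} = \int_{-\infty}^{\infty} - 7 t^{2} e^{- a t^{2}} \, dt = - \frac{7 \sqrt{\pi}}{2 a^{\frac{3}{2}}}.$$

Repeating $4$ times in total — each differentiation brings down another $(-t^2)$ — gives
$$\frac{d^{4}J}{da^{4}} = \int_{-\infty}^{\infty} 7 t^{8} e^{- a t^{2}} \, dt = \frac{735 \sqrt{\pi}}{16 a^{\frac{9}{2}}},$$
and the integrand here is exactly the target integrand, so $I = \frac{735 \sqrt{\pi}}{16 a^{\frac{9}{2}}}$.

Setting $a = \frac{5}{3}$:
$$I = \frac{11907 \sqrt{15} \sqrt{\pi}}{10000}.$$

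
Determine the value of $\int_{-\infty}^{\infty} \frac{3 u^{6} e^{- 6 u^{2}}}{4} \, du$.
$\frac{5 \sqrt{6} \sqrt{\pi}}{4608}$

Consider the simpler parametrised integral
$$J(a) = \int_{-\infty}^{\infty} \frac{3 e^{- a u^{2}}}{4} \, du = \frac{3 \sqrt{\pi}}{4 \sqrt{a}}.$$

Differentiating under the integral sign brings down a factor of $(-u^2)$:
$$\frac{dJ}{da} = \int_{-\infty}^{\infty} - \frac{3 u^{2} e^{- a u^{2}}}{4} \, du = - \frac{3 \sqrt{\pi}}{8 a^{\frac{3}{2}}}.$$

Repeating $3$ times in total — each differentiation brings down another $(-u^2)$ — gives
$$\frac{d^{3}J}{da^{3}} = \int_{-\infty}^{\infty} - \frac{3 u^{6} e^{- a u^{2}}}{4} \, du = - \frac{45 \sqrt{\pi}}{32 a^{\frac{7}{2}}},$$
and the integrand here is $(-1)^{3}$ times the target integrand, so $I = (-1)^{3}\,\frac{d^{3}J}{da^{3}} = \frac{45 \sqrt{\pi}}{32 a^{\frac{7}{2}}}$.

Setting $a = 6$:
$$I = \frac{5 \sqrt{6} \sqrt{\pi}}{4608}.$$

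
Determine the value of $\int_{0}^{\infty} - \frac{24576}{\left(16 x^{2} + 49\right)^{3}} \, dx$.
$- \frac{1152 \pi}{16807}$

Begin with the known result
$$J(a) = \int_{0}^{\infty} - \frac{6}{a^{2} + x^{2}} \, dx = - \frac{3 \pi}{a}.$$

Differentiating under the integral sign with respect to $a$,
$$\frac{dJ}{da} = \int_{0}^{\infty} \frac{12 a}{\left(a^{2} + x^{2}\right)^{2}} \, dx = \frac{3 \pi}{a^{2}},$$
so $\int_{0}^{\infty} - \frac{6}{\left(a^{2} + x^{2}\right)^{2}} \, dx = - \frac{3 \pi}{2 a^{3}}$.

Repeating — each differentiation of $1/(x^2+a^2)^j$ produces $-2ja/(x^2+a^2)^{j+1}$ — and dividing through by $-2ja$ at each step yields, after $2$ differentiations in total,
$$\int_{0}^{\infty} - \frac{6}{\left(a^{2} + x^{2}\right)^{3}} \, dx = - \frac{9 \pi}{8 a^{5}}.$$

Setting $a = \frac{7}{4}$:
$$I = - \frac{1152 \pi}{16807}.$$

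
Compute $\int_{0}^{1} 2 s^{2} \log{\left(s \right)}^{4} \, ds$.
$\frac{16}{81}$

Begin with the known integral
$$J(a) = \int_{0}^{1} 2 s^{a} \, ds = \frac{2}{a + 1}.$$

Differentiating under the integral sign brings down a factor of $\ln s$:
$$\frac{dJ}{da} = \int_{0}^{1} 2 s^{a} \log{\left(s \right)} \, ds = - \frac{2}{\left(a + 1\right)^{2}}.$$

Repeating $4$ times in total — each differentiation brings down another $\ln s$ — gives
$$\frac{d^{4}J}{da^{4}} = \int_{0}^{1} 2 s^{a} \log{\left(s \right)}^{4} \, ds = \frac{48}{\left(a + 1\right)^{5}},$$
and the integrand here is exactly the target integrand, so $I = \frac{48}{\left(a + 1\right)^{5}}$.

Setting $a = 2$:
$$I = \frac{16}{81}.$$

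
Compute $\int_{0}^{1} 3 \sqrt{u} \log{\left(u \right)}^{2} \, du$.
$\frac{16}{9}$

Start from the elementary integral
$$J(a) = \int_{0}^{1} 3 u^{a} \, du = \frac{3}{a + 1}.$$

Differentiating under the integral sign brings down a factor of $\ln u$:
$$\frac{dJ}{da} = \int_{0}^{1} 3 u^{a} \log{\left(u \right)} \, du = - \frac{3}{\left(a + 1\right)^{2}}.$$

Repeating twice in total — each differentiation brings down another $\ln u$ — gives
$$\frac{d^{2}J}{da^{2}} = \int_{0}^{1} 3 u^{a} \log{\left(u \right)}^{2} \, du = \frac{6}{\left(a + 1\right)^{3}},$$
and the integrand here is exactly the target integrand, so $I = \frac{6}{\left(a + 1\right)^{3}}$.

Setting $a = \frac{1}{2}$:
$$I = \frac{16}{9}.$$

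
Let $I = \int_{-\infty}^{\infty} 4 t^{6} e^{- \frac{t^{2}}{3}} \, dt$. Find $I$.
$\frac{405 \sqrt{3} \sqrt{\pi}}{2}$

Consider the simpler parametrised integral
$$J(a) = \int_{-\infty}^{\infty} 4 e^{- a t^{2}} \, dt = \frac{4 \sqrt{\pi}}{\sqrt{a}}.$$

Differentiating under the integral sign brings down a factor of $(-t^2)$:
$$\frac{dJ}{da} = \int_{-\infty}^{\infty} - 4 t^{2} e^{- a t^{2}} \, dt = - \frac{2 \sqrt{\pi}}{a^{\frac{3}{2}}}.$$

Repeating $3$ times in total — each differentiation brings down another $(-t^2)$ — gives
$$\frac{d^{3}J}{da^{3}} = \int_{-\infty}^{\infty} - 4 t^{6} e^{- a t^{2}} \, dt = - \frac{15 \sqrt{\pi}}{2 a^{\frac{7}{2}}},$$
and the integrand here is $(-1)^{3}$ times the target integrand, so $I = (-1)^{3}\,\frac{d^{3}J}{da^{3}} = \frac{15 \sqrt{\pi}}{2 a^{\frac{7}{2}}}$.

Setting $a = \frac{1}{3}$:
$$I = \frac{405 \sqrt{3} \sqrt{\pi}}{2}.$$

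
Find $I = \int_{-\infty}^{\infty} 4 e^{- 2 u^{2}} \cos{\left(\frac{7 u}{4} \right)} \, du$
$\frac{2 \sqrt{2} \sqrt{\pi}}{e^{\frac{49}{128}}}$

Let $b$ denote the cosine frequency and define $I(b) = \int_{-\infty}^{\infty} 4 e^{- 2 u^{2}} \cos{\left(b u \right)} \, du$.

Differentiating under the integral sign,
$$I'(b) = \int_{-\infty}^{\infty} - 4 u e^{- 2 u^{2}} \sin{\left(b u \right)} \, du.$$

Integrate $\int_{-\infty}^{\infty} u \sin(b u)\, e^{- 2 u^{2}}\, du$ by parts with $w = \sin(b u)$ and $dv = u\, e^{- 2 u^{2}}\, du$, giving $v = - \frac{e^{- 2 u^{2}}}{4}$. The boundary term vanishes and
$$\int_{-\infty}^{\infty} u \sin(b u)\, e^{- 2 u^{2}}\, du = \frac{b}{4} \int_{-\infty}^{\infty} \cos(b u)\, e^{- 2 u^{2}}\, du,$$
so $I'(b) = - \frac{b}{4}\, I(b)$.

This is a separable first-order ODE; solving with the initial condition $I(0) = \int_{-\infty}^{\infty} 4 e^{- 2 u^{2}}\,du = 2 \sqrt{2} \sqrt{\pi}$ gives
$$I(b) = 2 \sqrt{2} \sqrt{\pi} e^{- \frac{b^{2}}{8}}.$$

Setting $b = \frac{7}{4}$:
$$I = \frac{2 \sqrt{2} \sqrt{\pi}}{e^{\frac{49}{128}}}.$$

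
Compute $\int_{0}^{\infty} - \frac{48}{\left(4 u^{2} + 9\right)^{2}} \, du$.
$- \frac{2 \pi}{9}$

Start from the standard arctangent integral
$$J(a) = \int_{0}^{\infty} - \frac{3}{a^{2} + u^{2}} \, du = - \frac{3 \pi}{2 a}.$$

Differentiating under the integral sign with respect to $a$,
$$\frac{dJ}{da} = \int_{0}^{\infty} \frac{6 a}{\left(a^{2} + u^{2}\right)^{2}} \, du = \frac{3 \pi}{2 a^{2}},$$
so $\int_{0}^{\infty} - \frac{3}{\left(a^{2} + u^{2}\right)^{2}} \, du = - \frac{3 \pi}{4 a^{3}}$.

Setting $a = \frac{3}{2}$:
$$I = - \frac{2 \pi}{9}.$$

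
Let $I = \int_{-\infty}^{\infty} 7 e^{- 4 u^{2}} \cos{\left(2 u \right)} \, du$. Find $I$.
$\frac{7 \sqrt{\pi}}{2 e^{\frac{1}{4}}}$

Treat the cosine frequency as a parameter and define $I(b) = \int_{-\infty}^{\infty} 7 e^{- 4 u^{2}} \cos{\left(b u \right)} \, du$.

Differentiating under the integral sign,
$$I'(b) = \int_{-\infty}^{\infty} - 7 u e^{- 4 u^{2}} \sin{\left(b u \right)} \, du.$$

Integrate $\int_{-\infty}^{\infty} u \sin(b u)\, e^{- 4 u^{2}}\, du$ by parts with $w = \sin(b u)$ and $dv = u\, e^{- 4 u^{2}}\, du$, giving $v = - \frac{e^{- 4 u^{2}}}{8}$. The boundary term vanishes and
$$\int_{-\infty}^{\infty} u \sin(b u)\, e^{- 4 u^{2}}\, du = \frac{b}{8} \int_{-\infty}^{\infty} \cos(b u)\, e^{- 4 u^{2}}\, du,$$
so $I'(b) = - \frac{b}{8}\, I(b)$.

This is a separable first-order ODE; solving with the initial condition $I(0) = \int_{-\infty}^{\infty} 7 e^{- 4 u^{2}}\,du = \frac{7 \sqrt{\pi}}{2}$ gives
$$I(b) = \frac{7 \sqrt{\pi} e^{- \frac{b^{2}}{16}}}{2}.$$

Setting $b = 2$:
$$I = \frac{7 \sqrt{\pi}}{2 e^{\frac{1}{4}}}.$$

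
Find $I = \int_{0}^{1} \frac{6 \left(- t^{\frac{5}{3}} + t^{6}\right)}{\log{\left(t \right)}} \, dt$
$\log{\left(\frac{85766121}{262144} \right)}$

Replace the exponent $\frac{5}{3}$ by a parameter $a$: let $I(a) = \int_{0}^{1} \frac{6 \left(t^{6} - t^{a}\right)}{\log{\left(t \right)}} \, dt$.

Since $\dfrac{\partial}{\partial a}\,t^{a} = t^{a} \ln t$, the $\ln t$ in the denominator cancels and
$$\frac{dI}{da} = \int_{0}^{1} -6 t^{a} \, dt = -6 \left[\frac{t^{a+1}}{a+1}\right]_0^1 = - \frac{6}{a + 1}.$$

Integrating with respect to $a$ gives $I(a) = \log{\left(\frac{117649}{\left(a + 1\right)^{6}} \right)} + C$.

At $a = 6$ the integrand is identically $0$, so $I(6) = 0$. The closed form gives $0$, hence $C = 0$.

Setting $a = \frac{5}{3}$:
$$I = \log{\left(\frac{85766121}{262144} \right)}.$$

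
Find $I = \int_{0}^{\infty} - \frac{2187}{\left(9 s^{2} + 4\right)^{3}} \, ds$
$- \frac{2187 \pi}{512}$

Begin with the known result
$$J(a) = \int_{0}^{\infty} - \frac{3}{a^{2} + s^{2}} \, ds = - \frac{3 \pi}{2 a}.$$

Differentiating under the integral sign with respect to $a$,
$$\frac{dJ}{da} = \int_{0}^{\infty} \frac{6 a}{\left(a^{2} + s^{2}\right)^{2}} \, ds = \frac{3 \pi}{2 a^{2}},$$
so $\int_{0}^{\infty} - \frac{3}{\left(a^{2} + s^{2}\right)^{2}} \, ds = - \frac{3 \pi}{4 a^{3}}$.

Repeating — each differentiation of $1/(s^2+a^2)^j$ produces $-2ja/(s^2+a^2)^{j+1}$ — and dividing through by $-2ja$ at each step yields, after $2$ differentiations in total,
$$\int_{0}^{\infty} - \frac{3}{\left(a^{2} + s^{2}\right)^{3}} \, ds = - \frac{9 \pi}{16 a^{5}}.$$

Setting $a = \frac{2}{3}$:
$$I = - \frac{2187 \pi}{512}.$$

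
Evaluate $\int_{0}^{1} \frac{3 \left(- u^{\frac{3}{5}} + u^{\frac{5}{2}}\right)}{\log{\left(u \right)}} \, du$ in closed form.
$\log{\left(\frac{42875}{4096} \right)}$

Consider the one-parameter family: let $I(a) = \int_{0}^{1} \frac{3 \left(- u^{\frac{3}{5}} + u^{a}\right)}{\log{\left(u \right)}} \, du$.

Since $\dfrac{\partial}{\partial a}\,u^{a} = u^{a} \ln u$, the $\ln u$ in the denominator cancels and
$$\frac{dI}{da} = \int_{0}^{1} 3 u^{a} \, du = 3 \left[\frac{u^{a+1}}{a+1}\right]_0^1 = \frac{3}{a + 1}.$$

Integrating with respect to $a$ gives $I(a) = \log{\left(\frac{125 \left(a + 1\right)^{3}}{512} \right)} + C$.

At $a = \frac{3}{5}$ the integrand is identically $0$, so $I(\frac{3}{5}) = 0$. The closed form gives $0$, hence $C = 0$.

Setting $a = \frac{5}{2}$:
$$I = \log{\left(\frac{42875}{4096} \right)}.$$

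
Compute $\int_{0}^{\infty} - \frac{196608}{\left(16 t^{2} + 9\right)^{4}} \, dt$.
$- \frac{2560 \pi}{729}$

Recall the elementary integral
$$J(a) = \int_{0}^{\infty} - \frac{3}{a^{2} + t^{2}} \, dt = - \frac{3 \pi}{2 a}.$$

Differentiating under the integral sign with respect to $a$,
$$\frac{dJ}{da} = \int_{0}^{\infty} \frac{6 a}{\left(a^{2} + t^{2}\right)^{2}} \, dt = \frac{3 \pi}{2 a^{2}},$$
so $\int_{0}^{\infty} - \frac{3}{\left(a^{2} + t^{2}\right)^{2}} \, dt = - \frac{3 \pi}{4 a^{3}}$.

Repeating — each differentiation of $1/(t^2+a^2)^j$ produces $-2ja/(t^2+a^2)^{j+1}$ — and dividing through by $-2ja$ at each step yields, after $3$ differentiations in total,
$$\int_{0}^{\infty} - \frac{3}{\left(a^{2} + t^{2}\right)^{4}} \, dt = - \frac{15 \pi}{32 a^{7}}.$$

Setting $a = \frac{3}{4}$:
$$I = - \frac{2560 \pi}{729}.$$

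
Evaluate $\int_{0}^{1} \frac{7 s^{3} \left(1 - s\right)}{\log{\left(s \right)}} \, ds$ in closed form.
$\log{\left(\frac{16384}{78125} \right)}$

Introduce a parameter $a$ in the exponent: let $I(a) = \int_{0}^{1} \frac{7 \left(- s^{4} + s^{a}\right)}{\log{\left(s \right)}} \, ds$.

Since $\dfrac{\partial}{\partial a}\,s^{a} = s^{a} \ln s$, the $\ln s$ in the denominator cancels and
$$\frac{dI}{da} = \int_{0}^{1} 7 s^{a} \, ds = 7 \left[\frac{s^{a+1}}{a+1}\right]_0^1 = \frac{7}{a + 1}.$$

Integrating with respect to $a$ gives $I(a) = \log{\left(\frac{\left(a + 1\right)^{7}}{78125} \right)} + C$.

At $a = 4$ the integrand is identically $0$, so $I(4) = 0$. The closed form gives $0$, hence $C = 0$.

Setting $a = 3$:
$$I = \log{\left(\frac{16384}{78125} \right)}.$$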